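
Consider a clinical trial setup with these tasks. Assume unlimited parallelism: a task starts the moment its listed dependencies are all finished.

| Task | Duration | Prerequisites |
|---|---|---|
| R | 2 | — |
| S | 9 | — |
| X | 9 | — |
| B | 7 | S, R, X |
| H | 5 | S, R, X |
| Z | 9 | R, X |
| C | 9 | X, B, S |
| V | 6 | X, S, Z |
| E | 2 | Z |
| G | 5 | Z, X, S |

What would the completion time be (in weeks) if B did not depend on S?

Original critical path: S→B→C = 9+7+9 = 25 ⇒ 25 weeks.
Dropping S→B doesn't change B's earliest start (9); another predecessor still binds.
After: X→B→C = 9+7+9 = 25 → 25 weeks.

25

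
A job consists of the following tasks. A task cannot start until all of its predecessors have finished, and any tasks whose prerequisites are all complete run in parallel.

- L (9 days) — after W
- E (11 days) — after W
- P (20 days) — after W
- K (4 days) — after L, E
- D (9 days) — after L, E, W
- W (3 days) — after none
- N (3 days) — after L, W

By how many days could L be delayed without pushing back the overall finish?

Critical path: W→E→D = 3+11+9 = 23, so the finish is 23 days.
The longest chain containing L totals 21 days.
Slack of L = 5 − 3 = 2 days.

2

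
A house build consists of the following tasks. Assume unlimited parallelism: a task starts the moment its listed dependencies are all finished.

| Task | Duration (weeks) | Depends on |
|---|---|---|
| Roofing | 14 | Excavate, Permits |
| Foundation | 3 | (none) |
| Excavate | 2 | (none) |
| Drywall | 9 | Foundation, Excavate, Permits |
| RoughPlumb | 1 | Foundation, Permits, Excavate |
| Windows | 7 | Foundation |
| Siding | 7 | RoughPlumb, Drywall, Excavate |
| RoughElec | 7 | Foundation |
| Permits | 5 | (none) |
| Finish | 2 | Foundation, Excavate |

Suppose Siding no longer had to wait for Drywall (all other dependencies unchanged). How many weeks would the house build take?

19

Before: longest chain Permits→Drywall→Siding = 5+9+7 = 21, finish 21.
Without Drywall→Siding, Siding's earliest start moves from 14 to 6.
After: Permits→Roofing = 5+14 = 19 → 19 weeks.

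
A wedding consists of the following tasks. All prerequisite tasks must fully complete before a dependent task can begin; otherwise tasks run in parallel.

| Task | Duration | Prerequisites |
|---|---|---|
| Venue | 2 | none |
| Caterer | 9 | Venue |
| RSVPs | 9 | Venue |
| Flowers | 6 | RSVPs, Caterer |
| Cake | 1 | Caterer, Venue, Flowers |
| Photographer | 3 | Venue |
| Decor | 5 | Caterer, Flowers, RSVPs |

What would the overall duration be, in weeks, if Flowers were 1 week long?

The binding path is Venue→Caterer→Flowers→Decor = 2+9+6+5 = 22; finish at 22 weeks.
Flowers is on the critical path; changing it to 1 makes that path 17 weeks.
No other chain overtakes it, so the finish is 17 weeks.

17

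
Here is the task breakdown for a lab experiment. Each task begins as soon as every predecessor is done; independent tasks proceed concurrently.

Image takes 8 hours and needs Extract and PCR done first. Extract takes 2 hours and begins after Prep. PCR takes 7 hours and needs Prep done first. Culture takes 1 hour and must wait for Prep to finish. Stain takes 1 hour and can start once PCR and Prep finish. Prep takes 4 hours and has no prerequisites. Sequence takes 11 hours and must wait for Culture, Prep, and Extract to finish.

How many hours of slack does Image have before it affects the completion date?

Critical path: Prep→PCR→Image = 4+7+8 = 19, so the finish is 19 hours.
The longest chain containing Image totals 19 hours.
Slack of Image = 11 − 11 = 0 hours.

0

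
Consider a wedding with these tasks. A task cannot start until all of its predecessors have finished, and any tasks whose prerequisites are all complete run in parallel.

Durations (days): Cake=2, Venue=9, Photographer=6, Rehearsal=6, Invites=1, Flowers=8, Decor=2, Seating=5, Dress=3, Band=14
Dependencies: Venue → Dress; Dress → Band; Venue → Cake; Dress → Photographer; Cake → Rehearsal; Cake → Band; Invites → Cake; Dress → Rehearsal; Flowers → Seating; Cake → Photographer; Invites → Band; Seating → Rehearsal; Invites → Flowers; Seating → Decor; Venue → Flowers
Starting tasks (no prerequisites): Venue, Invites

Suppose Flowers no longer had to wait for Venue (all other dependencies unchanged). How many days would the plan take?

26

Original critical path: Venue→Flowers→Seating→Rehearsal = 9+8+5+6 = 28 ⇒ 28 days.
Without Venue→Flowers, Flowers's earliest start moves from 9 to 1.
The longest chain is now Venue→Dress→Band = 9+3+14 = 26, so the plan takes 26 days.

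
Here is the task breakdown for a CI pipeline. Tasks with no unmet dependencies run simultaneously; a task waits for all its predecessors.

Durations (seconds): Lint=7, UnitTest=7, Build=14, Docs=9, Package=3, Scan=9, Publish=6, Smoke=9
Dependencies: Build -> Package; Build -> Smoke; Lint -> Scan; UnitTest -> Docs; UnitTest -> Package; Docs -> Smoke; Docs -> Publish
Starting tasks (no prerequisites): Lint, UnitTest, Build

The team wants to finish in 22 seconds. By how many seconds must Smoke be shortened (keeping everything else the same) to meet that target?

Current finish: 25 seconds; target: 22.
Smoke is on every critical path, so each second cut from Smoke cuts the finish by one (this holds down to a finish of 22).
Need 25 − 22 = 3 seconds off Smoke → Smoke becomes 6 seconds, finish becomes 22.

3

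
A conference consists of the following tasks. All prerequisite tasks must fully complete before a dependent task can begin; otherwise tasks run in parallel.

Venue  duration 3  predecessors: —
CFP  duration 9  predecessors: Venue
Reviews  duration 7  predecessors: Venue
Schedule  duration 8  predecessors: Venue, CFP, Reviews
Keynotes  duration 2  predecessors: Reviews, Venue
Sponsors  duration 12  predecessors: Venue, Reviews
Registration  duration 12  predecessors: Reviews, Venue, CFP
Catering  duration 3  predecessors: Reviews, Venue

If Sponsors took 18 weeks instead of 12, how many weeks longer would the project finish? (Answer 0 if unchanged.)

As given, the longest chain is Venue→CFP→Registration = 3+9+12 = 24, so the finish is 24 weeks.
Sponsors has 2 weeks of float (longest path through it is 22).
New critical path: Venue→Reviews→Sponsors = 3+7+18 = 28 ⇒ 28 weeks.
Change in finish: 28 − 24 = +4 weeks.

4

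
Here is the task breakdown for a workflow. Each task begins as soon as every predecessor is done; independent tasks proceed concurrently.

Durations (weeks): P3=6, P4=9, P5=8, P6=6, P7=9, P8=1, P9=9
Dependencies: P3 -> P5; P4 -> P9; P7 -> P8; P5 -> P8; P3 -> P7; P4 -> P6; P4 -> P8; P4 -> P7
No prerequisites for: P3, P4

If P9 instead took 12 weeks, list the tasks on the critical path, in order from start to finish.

P4, P9

Actual critical path: P4→P7→P8 = 9+9+1 = 19 ⇒ 19 weeks.
P9 has 1 week of float (longest path through it is 18).
The binding chain switches to P4→P9 = 9+12 = 21; finish 21 weeks.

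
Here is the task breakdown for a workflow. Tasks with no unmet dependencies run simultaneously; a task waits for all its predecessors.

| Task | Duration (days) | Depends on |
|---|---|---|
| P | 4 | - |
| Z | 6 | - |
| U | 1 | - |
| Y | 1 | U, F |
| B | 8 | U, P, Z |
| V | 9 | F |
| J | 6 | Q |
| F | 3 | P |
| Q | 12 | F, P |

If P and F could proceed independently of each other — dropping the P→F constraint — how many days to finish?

22

With the dependency in place, P→F→Q→J = 4+3+12+6 = 25 sets the finish at 25 days.
Without P→F, F's earliest start moves from 4 to 0.
The longest chain is now P→Q→J = 4+12+6 = 22, so the schedule takes 22 days.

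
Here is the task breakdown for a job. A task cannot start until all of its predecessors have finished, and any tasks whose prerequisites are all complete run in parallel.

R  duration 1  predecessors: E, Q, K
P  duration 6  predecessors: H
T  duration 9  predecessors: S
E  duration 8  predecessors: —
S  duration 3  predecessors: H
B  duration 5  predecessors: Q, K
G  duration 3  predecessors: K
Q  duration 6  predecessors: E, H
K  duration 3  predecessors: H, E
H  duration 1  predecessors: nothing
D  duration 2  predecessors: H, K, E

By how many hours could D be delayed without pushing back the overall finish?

6

E→Q→B = 8+6+5 = 19 sets the makespan at 19 hours.
Longest path through D: 13 hours (earliest finish 13, latest finish 19).
So D can slip 19 − 13 = 6 hours.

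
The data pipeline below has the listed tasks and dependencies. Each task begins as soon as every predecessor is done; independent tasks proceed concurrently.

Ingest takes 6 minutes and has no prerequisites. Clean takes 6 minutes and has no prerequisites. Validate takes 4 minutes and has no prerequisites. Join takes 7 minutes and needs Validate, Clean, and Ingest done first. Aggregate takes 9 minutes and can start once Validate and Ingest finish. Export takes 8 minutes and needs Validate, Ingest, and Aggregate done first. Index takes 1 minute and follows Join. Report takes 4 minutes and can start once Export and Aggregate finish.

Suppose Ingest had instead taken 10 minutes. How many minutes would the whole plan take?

The binding path is Ingest→Aggregate→Export→Report = 6+9+8+4 = 27; finish at 27 minutes.
Since Ingest is critical, the +4 change carries straight to that chain (now 31 minutes).
The critical path is still Ingest→Aggregate→Export→Report; finish is now 31 minutes.

31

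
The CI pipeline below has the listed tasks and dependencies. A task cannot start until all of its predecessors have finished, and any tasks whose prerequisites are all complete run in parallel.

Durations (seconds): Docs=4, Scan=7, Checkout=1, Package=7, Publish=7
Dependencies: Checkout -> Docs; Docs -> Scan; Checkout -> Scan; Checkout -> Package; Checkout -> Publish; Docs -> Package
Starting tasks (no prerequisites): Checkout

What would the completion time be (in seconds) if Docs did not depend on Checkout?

Before: longest chain Checkout→Docs→Package = 1+4+7 = 12, finish 12.
Without Checkout→Docs, Docs's earliest start moves from 1 to 0.
The longest chain is now Docs→Package = 4+7 = 11, so the job takes 11 seconds.

11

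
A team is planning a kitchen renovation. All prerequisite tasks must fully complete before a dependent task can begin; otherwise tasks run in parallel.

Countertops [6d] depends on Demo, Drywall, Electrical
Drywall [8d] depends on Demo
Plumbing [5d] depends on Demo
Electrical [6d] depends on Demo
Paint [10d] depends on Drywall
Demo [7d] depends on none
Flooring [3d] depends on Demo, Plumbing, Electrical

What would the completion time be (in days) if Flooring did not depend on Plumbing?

Original critical path: Demo→Drywall→Paint = 7+8+10 = 25 ⇒ 25 days.
Dropping Plumbing→Flooring doesn't change Flooring's earliest start (13); another predecessor still binds.
New critical path: Demo→Drywall→Paint = 7+8+10 = 25 ⇒ 25 days.

25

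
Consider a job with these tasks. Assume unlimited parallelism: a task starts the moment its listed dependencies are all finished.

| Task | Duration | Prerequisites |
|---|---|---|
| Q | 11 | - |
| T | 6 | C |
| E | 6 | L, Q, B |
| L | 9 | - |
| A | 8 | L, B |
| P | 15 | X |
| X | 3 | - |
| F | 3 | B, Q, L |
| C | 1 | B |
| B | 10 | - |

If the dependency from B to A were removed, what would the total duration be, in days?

18

With the dependency in place, X→P = 3+15 = 18 sets the finish at 18 days.
Without B→A, A's earliest start moves from 10 to 9.
New critical path: X→P = 3+15 = 18 ⇒ 18 days.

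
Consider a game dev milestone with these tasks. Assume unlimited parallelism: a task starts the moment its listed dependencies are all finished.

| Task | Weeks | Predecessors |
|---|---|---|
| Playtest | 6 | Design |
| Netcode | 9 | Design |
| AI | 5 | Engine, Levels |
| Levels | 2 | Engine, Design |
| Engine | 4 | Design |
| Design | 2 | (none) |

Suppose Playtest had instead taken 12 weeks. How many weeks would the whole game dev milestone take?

14

Baseline: Design→Engine→Levels→AI = 2+4+2+5 = 13 → 13 weeks.
The longest path through Playtest is only 8 weeks, so Playtest has float 5.
The binding chain switches to Design→Playtest = 2+12 = 14; finish 14 weeks.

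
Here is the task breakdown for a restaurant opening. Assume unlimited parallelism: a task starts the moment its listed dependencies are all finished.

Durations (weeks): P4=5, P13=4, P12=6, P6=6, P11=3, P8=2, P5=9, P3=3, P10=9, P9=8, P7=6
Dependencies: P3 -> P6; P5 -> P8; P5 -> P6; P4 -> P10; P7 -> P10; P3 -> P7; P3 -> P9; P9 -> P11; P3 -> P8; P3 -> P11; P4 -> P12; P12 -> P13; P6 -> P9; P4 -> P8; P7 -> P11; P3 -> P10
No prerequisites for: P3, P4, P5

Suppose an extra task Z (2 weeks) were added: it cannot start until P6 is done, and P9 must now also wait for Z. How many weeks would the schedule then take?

Originally the schedule takes 26 weeks.
With Z inserted, P9 now waits for max(P3, P6, Z).
New critical path: P5→P6→Z→P9→P11 = 9+6+2+8+3 = 28 ⇒ 28 weeks.

28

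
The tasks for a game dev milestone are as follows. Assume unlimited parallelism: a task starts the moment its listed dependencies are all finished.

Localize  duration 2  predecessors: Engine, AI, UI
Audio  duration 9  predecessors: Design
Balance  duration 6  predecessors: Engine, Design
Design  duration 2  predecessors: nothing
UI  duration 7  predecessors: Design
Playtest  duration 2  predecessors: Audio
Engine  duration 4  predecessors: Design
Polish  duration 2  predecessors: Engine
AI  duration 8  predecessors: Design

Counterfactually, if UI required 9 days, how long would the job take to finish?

The binding path is Design→Audio→Playtest = 2+9+2 = 13; finish at 13 days.
UI is off the critical path — its longest chain is 11 days, giving 2 of slack.
No other chain overtakes it, so the finish is 13 days.

13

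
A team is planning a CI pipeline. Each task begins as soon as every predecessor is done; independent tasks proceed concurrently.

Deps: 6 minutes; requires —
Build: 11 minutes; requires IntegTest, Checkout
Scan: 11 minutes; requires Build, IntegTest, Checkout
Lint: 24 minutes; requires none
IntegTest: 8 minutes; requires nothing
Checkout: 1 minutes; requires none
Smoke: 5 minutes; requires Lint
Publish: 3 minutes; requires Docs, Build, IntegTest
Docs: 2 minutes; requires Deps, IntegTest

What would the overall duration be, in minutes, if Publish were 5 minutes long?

30

Actual critical path: IntegTest→Build→Scan = 8+11+11 = 30 ⇒ 30 minutes.
Publish has 8 minutes of float (longest path through it is 22).
That remains the longest chain; total 30 minutes.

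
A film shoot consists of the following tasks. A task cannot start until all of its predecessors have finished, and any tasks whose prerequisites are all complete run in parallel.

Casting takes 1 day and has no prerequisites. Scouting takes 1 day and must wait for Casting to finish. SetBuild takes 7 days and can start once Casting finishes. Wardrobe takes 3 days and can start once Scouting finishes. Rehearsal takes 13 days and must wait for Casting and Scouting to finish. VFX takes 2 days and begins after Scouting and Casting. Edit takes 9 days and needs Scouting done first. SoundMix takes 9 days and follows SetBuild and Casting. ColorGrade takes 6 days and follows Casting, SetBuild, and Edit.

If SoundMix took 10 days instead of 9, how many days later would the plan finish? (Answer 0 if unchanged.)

Baseline: Casting→SetBuild→SoundMix = 1+7+9 = 17 → 17 days.
Since SoundMix is critical, the +1 change carries straight to that chain (now 18 days).
The critical path is still Casting→SetBuild→SoundMix; finish is now 18 days.
Change in finish: 18 − 17 = +1 days.

1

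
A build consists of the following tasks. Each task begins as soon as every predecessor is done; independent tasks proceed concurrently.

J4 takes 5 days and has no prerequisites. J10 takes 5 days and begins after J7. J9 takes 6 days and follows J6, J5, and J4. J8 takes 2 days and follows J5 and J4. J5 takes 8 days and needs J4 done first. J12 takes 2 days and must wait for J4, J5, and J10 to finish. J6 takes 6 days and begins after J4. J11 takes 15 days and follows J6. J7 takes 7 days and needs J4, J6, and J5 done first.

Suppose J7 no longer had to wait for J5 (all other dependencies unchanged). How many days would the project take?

26

Before: longest chain J4→J5→J7→J10→J12 = 5+8+7+5+2 = 27, finish 27.
Without J5→J7, J7's earliest start moves from 13 to 11.
New critical path: J4→J6→J11 = 5+6+15 = 26 ⇒ 26 days.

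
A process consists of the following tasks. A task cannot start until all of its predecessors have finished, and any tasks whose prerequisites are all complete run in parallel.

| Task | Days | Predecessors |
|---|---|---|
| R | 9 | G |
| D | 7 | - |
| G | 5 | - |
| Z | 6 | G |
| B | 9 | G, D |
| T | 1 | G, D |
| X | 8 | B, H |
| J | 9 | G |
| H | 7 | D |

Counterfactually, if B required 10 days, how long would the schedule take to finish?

The binding path is D→B→X = 7+9+8 = 24; finish at 24 days.
Since B is critical, the +1 change carries straight to that chain (now 25 days).
The critical path is still D→B→X; finish is now 25 days.

25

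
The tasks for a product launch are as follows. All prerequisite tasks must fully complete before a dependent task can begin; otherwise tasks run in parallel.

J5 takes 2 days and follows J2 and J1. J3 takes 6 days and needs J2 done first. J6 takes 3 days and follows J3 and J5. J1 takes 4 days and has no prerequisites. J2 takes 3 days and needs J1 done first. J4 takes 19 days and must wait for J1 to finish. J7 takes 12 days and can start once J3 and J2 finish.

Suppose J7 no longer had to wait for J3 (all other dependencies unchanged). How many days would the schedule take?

23

With the dependency in place, J1→J2→J3→J7 = 4+3+6+12 = 25 sets the finish at 25 days.
Without J3→J7, J7's earliest start moves from 13 to 7.
New critical path: J1→J4 = 4+19 = 23 ⇒ 23 days.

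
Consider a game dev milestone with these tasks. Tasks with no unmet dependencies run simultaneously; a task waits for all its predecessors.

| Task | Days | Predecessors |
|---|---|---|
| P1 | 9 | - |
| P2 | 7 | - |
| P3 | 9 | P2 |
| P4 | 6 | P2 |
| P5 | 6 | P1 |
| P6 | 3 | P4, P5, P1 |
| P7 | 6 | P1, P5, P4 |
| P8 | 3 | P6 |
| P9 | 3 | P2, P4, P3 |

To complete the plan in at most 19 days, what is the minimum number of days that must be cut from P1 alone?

Current finish: 21 days; target: 19.
P1 is on every critical path, so each day cut from P1 cuts the finish by one (this holds down to a finish of 19).
Need 21 − 19 = 2 days off P1 → P1 becomes 7 days, finish becomes 19.

2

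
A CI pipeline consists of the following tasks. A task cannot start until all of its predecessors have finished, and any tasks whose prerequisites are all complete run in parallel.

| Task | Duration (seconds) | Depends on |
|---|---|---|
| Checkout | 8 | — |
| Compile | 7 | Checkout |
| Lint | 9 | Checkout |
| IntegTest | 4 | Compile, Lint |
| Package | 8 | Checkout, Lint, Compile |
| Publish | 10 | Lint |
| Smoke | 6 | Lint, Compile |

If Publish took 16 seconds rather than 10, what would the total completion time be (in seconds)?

Baseline: Checkout→Lint→Publish = 8+9+10 = 27 → 27 seconds.
Publish lies on that path, so at 16 seconds the path becomes 33 seconds.
The critical path is still Checkout→Lint→Publish; finish is now 33 seconds.

33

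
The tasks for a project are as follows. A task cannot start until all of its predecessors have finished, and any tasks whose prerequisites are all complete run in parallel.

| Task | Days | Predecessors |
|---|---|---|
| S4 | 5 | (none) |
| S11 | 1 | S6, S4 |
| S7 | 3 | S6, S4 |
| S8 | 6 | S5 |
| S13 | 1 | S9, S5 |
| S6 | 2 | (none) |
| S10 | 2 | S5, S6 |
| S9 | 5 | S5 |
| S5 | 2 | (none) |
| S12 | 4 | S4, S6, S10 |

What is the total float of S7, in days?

The longest chain is S4→S12 = 5+4 = 9; overall finish 9 days.
S7 finishes as early as 8 and must finish by 9.
Float = 9 − 8 = 1.

1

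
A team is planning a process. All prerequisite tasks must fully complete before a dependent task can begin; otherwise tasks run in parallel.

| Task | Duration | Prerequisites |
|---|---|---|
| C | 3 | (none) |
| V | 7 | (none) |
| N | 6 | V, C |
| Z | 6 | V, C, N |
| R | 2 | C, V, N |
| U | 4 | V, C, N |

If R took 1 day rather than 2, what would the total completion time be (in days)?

Baseline: V→N→Z = 7+6+6 = 19 → 19 days.
R has 4 days of float (longest path through it is 15).
That remains the longest chain; total 19 days.

19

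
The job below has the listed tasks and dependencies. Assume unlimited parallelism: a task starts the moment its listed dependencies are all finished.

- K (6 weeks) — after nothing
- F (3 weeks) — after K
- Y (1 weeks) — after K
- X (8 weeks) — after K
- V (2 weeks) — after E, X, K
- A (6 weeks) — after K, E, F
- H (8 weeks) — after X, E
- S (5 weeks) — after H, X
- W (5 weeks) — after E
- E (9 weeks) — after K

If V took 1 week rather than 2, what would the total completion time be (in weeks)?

28

As given, the longest chain is K→E→H→S = 6+9+8+5 = 28, so the finish is 28 weeks.
V is off the critical path — its longest chain is 17 weeks, giving 11 of slack.
That remains the longest chain; total 28 weeks.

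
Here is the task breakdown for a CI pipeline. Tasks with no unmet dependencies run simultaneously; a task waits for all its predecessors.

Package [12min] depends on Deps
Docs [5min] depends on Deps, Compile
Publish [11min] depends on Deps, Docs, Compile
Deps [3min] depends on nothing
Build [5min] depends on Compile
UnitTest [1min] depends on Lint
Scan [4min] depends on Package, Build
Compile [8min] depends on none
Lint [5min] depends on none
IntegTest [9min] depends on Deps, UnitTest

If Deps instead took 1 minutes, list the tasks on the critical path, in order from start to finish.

Compile, Docs, Publish

The binding path is Compile→Docs→Publish = 8+5+11 = 24; finish at 24 minutes.
The longest path through Deps is only 19 minutes, so Deps has float 5.
The critical path is still Compile→Docs→Publish; finish is now 24 minutes.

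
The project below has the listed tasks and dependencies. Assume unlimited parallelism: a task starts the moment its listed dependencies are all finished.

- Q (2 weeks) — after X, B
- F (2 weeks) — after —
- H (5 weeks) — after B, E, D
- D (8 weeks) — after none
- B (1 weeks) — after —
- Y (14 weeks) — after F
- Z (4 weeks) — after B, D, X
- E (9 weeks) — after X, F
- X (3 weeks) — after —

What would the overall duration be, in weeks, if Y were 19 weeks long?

21

Baseline: X→E→H = 3+9+5 = 17 → 17 weeks.
Y is off the critical path — its longest chain is 16 weeks, giving 1 of slack.
New critical path: F→Y = 2+19 = 21 ⇒ 21 weeks.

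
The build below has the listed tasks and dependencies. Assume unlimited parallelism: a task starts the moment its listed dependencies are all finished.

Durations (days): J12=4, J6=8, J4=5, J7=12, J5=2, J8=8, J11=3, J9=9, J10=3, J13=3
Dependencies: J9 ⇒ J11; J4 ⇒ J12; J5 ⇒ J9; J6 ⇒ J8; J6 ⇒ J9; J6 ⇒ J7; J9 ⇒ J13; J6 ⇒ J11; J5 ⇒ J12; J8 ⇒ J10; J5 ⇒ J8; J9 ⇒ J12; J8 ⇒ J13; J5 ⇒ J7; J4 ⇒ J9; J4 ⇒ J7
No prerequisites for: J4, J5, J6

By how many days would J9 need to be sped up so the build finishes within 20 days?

1

Current finish: 21 days; target: 20.
J9 is on every critical path, so each day cut from J9 cuts the finish by one (this holds down to a finish of 20).
Need 21 − 20 = 1 day off J9 → J9 becomes 8 days, finish becomes 20.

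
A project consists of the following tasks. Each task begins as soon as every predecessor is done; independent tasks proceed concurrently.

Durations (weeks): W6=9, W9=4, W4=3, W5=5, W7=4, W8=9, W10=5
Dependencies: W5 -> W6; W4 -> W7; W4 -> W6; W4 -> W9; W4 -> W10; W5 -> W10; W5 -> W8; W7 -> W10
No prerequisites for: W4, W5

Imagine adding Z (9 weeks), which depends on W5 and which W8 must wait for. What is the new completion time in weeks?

23

Originally the plan takes 14 weeks.
With Z inserted, W8 now waits for max(W5, Z).
New critical path: W5→Z→W8 = 5+9+9 = 23 ⇒ 23 weeks.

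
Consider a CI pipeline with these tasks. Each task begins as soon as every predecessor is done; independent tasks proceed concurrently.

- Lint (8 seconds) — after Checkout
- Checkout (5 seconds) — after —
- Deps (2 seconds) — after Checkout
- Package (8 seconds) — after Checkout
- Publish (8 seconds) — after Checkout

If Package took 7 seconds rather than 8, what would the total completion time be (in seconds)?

Actual critical path: Checkout→Package = 5+8 = 13 ⇒ 13 seconds.
Package is on the critical path; changing it to 7 makes that path 12 seconds.
Now Checkout→Lint = 5+8 = 13 is longest, so the finish becomes 13 seconds.

13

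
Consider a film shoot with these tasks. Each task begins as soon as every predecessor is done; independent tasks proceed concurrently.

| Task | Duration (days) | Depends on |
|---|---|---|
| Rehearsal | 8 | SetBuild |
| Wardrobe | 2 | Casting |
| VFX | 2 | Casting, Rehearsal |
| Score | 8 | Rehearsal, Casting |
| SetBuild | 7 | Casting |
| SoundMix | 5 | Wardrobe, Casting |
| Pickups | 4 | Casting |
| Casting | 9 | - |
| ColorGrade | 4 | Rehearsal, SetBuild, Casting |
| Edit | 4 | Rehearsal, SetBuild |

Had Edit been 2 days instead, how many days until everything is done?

32

The binding path is Casting→SetBuild→Rehearsal→Score = 9+7+8+8 = 32; finish at 32 days.
Edit has 4 days of float (longest path through it is 28).
The critical path is still Casting→SetBuild→Rehearsal→Score; finish is now 32 days.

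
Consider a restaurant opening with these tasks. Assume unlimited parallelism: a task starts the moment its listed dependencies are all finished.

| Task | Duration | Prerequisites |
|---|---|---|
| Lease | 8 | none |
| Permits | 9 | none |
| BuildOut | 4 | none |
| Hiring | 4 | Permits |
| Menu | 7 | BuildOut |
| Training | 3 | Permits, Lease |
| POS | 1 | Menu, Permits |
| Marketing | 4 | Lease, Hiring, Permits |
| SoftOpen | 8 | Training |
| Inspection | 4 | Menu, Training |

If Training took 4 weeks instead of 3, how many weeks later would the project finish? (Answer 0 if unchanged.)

The binding path is Permits→Training→SoftOpen = 9+3+8 = 20; finish at 20 weeks.
Training is on the critical path; changing it to 4 makes that path 21 weeks.
That remains the longest chain; total 21 weeks.
Change in finish: 21 − 20 = +1 weeks.

1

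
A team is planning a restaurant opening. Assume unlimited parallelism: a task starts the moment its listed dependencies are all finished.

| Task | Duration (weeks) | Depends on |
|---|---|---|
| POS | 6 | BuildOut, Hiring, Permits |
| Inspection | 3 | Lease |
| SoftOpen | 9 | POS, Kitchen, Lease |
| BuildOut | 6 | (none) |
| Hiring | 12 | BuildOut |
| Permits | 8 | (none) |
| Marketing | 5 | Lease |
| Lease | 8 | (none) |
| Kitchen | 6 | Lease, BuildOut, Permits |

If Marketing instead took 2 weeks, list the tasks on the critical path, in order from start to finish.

The binding path is BuildOut→Hiring→POS→SoftOpen = 6+12+6+9 = 33; finish at 33 weeks.
Marketing has 20 weeks of float (longest path through it is 13).
That remains the longest chain; total 33 weeks.

BuildOut, Hiring, POS, SoftOpen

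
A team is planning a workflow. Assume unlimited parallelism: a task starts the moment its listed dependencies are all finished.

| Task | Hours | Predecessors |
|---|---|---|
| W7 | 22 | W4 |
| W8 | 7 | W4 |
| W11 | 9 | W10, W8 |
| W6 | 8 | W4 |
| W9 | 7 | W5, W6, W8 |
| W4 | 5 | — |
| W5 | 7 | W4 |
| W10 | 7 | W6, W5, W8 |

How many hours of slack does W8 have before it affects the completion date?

1

The longest chain is W4→W6→W10→W11 = 5+8+7+9 = 29; overall finish 29 hours.
W8 finishes as early as 12 and must finish by 13.
So W8 can slip 13 − 12 = 1 hour.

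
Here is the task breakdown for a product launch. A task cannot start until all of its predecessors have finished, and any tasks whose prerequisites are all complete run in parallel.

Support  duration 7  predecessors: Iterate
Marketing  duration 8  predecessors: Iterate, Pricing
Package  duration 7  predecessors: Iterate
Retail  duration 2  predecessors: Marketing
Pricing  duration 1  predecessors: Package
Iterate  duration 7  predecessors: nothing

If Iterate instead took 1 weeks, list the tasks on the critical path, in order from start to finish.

Iterate, Package, Pricing, Marketing, Retail

The binding path is Iterate→Package→Pricing→Marketing→Retail = 7+7+1+8+2 = 25; finish at 25 weeks.
Iterate lies on that path, so at 1 week the path becomes 19 weeks.
The critical path is still Iterate→Package→Pricing→Marketing→Retail; finish is now 19 weeks.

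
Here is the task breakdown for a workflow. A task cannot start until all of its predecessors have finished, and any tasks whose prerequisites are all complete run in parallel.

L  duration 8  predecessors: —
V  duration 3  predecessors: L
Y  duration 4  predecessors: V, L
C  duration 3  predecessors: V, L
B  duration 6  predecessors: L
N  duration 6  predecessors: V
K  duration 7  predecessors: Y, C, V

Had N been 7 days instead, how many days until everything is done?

22

Critical path before the change: L→V→Y→K = 8+3+4+7 = 22 giving 22 days.
The longest path through N is only 17 days, so N has float 5.
No other chain overtakes it, so the finish is 22 days.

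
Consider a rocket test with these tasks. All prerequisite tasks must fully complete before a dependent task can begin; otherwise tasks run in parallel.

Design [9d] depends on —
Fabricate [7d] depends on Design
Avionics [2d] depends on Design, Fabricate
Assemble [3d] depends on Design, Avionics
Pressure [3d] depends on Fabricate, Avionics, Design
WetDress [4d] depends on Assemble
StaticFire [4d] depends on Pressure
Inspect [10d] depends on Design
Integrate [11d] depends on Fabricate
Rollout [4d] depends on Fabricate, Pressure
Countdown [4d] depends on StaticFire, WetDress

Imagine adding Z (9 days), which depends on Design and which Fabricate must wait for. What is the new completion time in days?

38

Originally the rocket test takes 29 days.
With Z inserted, Fabricate now waits for max(Design, Z).
New critical path: Design→Z→Fabricate→Avionics→Assemble→WetDress→Countdown = 9+9+7+2+3+4+4 = 38 ⇒ 38 days.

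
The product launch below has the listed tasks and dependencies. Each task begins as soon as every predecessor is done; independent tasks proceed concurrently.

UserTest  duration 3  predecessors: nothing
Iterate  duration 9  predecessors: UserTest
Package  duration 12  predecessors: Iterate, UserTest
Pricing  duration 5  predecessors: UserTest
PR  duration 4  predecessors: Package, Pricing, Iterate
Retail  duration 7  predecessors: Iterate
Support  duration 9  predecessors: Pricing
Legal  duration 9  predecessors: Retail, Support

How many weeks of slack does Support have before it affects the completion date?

Critical path: UserTest→Iterate→Package→PR = 3+9+12+4 = 28, so the finish is 28 weeks.
The longest chain containing Support totals 26 weeks.
Slack of Support = 10 − 8 = 2 weeks.

2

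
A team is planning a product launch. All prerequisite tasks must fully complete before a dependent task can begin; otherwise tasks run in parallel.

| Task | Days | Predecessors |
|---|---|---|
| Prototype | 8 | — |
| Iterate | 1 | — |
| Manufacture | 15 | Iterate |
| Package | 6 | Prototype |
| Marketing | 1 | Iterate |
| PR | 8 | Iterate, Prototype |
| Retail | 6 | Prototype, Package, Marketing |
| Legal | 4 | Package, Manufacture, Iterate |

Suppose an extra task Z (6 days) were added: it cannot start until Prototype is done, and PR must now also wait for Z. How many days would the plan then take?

22

Originally the plan takes 20 days.
With Z inserted, PR now waits for max(Iterate, Prototype, Z).
New critical path: Prototype→Z→PR = 8+6+8 = 22 ⇒ 22 days.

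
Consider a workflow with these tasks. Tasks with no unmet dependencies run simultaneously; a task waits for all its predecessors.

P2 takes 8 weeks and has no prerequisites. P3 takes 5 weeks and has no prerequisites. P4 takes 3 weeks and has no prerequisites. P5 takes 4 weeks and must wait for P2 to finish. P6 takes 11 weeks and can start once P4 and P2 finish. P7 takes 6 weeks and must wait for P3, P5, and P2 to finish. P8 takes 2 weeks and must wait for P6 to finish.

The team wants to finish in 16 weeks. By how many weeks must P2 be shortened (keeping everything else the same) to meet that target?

Current finish: 21 weeks; target: 16.
P2 is on every critical path, so each week cut from P2 cuts the finish by one (this holds down to a finish of 16).
Need 21 − 16 = 5 weeks off P2 → P2 becomes 3 weeks, finish becomes 16.

5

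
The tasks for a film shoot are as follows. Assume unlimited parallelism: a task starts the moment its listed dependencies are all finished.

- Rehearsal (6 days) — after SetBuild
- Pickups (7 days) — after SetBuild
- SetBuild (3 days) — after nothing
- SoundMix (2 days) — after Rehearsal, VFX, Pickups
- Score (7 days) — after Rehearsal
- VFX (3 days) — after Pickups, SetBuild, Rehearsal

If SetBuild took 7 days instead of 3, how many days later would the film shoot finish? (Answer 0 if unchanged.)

4

Actual critical path: SetBuild→Rehearsal→Score = 3+6+7 = 16 ⇒ 16 days.
Since SetBuild is critical, the +4 change carries straight to that chain (now 20 days).
That remains the longest chain; total 20 days.
Change in finish: 20 − 16 = +4 days.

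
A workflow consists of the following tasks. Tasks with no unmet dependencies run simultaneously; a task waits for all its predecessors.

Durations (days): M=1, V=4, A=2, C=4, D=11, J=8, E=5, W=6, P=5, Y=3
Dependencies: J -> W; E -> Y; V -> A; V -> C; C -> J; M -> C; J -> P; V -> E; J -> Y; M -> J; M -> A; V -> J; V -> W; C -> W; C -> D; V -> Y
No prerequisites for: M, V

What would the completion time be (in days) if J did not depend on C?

With the dependency in place, V→C→J→W = 4+4+8+6 = 22 sets the finish at 22 days.
Without C→J, J's earliest start moves from 8 to 4.
After: V→C→D = 4+4+11 = 19 → 19 days.

19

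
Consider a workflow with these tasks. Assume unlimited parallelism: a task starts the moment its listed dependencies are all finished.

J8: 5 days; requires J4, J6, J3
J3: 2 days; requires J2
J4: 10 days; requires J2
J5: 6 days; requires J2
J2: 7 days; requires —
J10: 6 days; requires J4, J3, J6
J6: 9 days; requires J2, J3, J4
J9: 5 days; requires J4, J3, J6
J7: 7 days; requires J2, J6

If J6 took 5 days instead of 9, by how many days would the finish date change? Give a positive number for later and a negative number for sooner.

Critical path before the change: J2→J4→J6→J7 = 7+10+9+7 = 33 giving 33 days.
J6 lies on that path, so at 5 days the path becomes 29 days.
That remains the longest chain; total 29 days.
Change in finish: 29 − 33 = -4 days.

-4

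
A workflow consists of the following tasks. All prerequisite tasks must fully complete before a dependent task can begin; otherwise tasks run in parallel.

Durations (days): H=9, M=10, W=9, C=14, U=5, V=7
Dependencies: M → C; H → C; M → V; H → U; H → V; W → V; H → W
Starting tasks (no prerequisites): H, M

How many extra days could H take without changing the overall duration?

0

The longest chain is H→W→V = 9+9+7 = 25; overall finish 25 days.
H finishes as early as 9 and must finish by 9.
Slack of H = 0 − 0 = 0 days.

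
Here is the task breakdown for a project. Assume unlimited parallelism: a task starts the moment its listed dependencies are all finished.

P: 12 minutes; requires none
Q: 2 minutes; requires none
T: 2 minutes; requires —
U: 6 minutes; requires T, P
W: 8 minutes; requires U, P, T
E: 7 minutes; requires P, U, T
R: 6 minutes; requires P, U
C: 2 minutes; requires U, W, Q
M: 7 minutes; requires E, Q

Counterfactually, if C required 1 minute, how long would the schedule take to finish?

The binding path is P→U→E→M = 12+6+7+7 = 32; finish at 32 minutes.
The longest path through C is only 28 minutes, so C has float 4.
No other chain overtakes it, so the finish is 32 minutes.

32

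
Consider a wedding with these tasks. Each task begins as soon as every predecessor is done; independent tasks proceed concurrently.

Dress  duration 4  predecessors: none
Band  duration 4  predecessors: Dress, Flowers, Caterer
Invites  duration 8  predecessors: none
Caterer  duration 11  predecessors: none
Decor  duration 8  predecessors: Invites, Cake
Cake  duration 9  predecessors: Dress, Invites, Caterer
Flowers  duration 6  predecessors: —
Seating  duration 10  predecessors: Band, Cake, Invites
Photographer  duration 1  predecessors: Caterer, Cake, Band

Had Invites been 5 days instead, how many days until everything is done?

30

The binding path is Caterer→Cake→Seating = 11+9+10 = 30; finish at 30 days.
Invites is off the critical path — its longest chain is 27 days, giving 3 of slack.
No other chain overtakes it, so the finish is 30 days.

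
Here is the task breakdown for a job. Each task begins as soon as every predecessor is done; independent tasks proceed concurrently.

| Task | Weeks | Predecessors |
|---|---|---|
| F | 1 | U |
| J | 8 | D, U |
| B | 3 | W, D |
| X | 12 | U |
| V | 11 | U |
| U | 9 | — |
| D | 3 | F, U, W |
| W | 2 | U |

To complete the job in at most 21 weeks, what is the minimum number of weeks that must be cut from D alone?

Current finish: 22 weeks; target: 21.
D is on every critical path, so each week cut from D cuts the finish by one (this holds down to a finish of 21).
Need 22 − 21 = 1 week off D → D becomes 2 weeks, finish becomes 21.

1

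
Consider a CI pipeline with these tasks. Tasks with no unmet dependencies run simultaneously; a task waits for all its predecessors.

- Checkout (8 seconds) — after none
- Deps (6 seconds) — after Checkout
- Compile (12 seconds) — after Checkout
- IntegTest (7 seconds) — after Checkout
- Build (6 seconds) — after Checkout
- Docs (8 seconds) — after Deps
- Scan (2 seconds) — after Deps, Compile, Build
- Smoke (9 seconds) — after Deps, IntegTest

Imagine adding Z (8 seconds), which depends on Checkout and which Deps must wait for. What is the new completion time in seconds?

Originally the plan takes 24 seconds.
With Z inserted, Deps now waits for max(Checkout, Z).
New critical path: Checkout→Z→Deps→Smoke = 8+8+6+9 = 31 ⇒ 31 seconds.

31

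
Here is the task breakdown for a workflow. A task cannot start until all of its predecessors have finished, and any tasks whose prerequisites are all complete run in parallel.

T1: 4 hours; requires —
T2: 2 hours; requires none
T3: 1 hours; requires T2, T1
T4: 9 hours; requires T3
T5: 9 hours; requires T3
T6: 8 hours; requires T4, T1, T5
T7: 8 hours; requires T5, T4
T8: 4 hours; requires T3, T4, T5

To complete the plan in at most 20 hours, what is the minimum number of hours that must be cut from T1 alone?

2

Current finish: 22 hours; target: 20.
T1 is on every critical path, so each hour cut from T1 cuts the finish by one (this holds down to a finish of 20).
Need 22 − 20 = 2 hours off T1 → T1 becomes 2 hours, finish becomes 20.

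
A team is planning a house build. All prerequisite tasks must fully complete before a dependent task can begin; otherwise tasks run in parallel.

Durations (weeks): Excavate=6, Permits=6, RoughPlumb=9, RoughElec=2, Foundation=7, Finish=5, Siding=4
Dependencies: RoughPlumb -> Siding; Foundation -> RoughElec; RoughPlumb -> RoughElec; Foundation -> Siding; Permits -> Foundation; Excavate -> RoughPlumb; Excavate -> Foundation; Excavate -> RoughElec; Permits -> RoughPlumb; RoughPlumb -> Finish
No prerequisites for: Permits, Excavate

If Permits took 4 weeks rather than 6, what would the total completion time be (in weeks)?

Actual critical path: Permits→RoughPlumb→Finish = 6+9+5 = 20 ⇒ 20 weeks.
Permits is on the critical path; changing it to 4 makes that path 18 weeks.
Now Excavate→RoughPlumb→Finish = 6+9+5 = 20 is longest, so the finish becomes 20 weeks.

20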